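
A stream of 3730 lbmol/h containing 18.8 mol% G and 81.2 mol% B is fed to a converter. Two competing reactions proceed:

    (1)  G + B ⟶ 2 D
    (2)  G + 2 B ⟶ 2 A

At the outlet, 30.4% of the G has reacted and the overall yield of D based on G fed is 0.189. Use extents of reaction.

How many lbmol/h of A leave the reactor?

Yield of D: 2ξ₁ / 701.2 = 0.189 → ξ₁ = 66.27 lbmol/h.
Conversion of G: 1ξ₁ + 1ξ₂ = 0.304 × 701.2 = 213.2 → ξ₂ = 146.9 lbmol/h.
Outlet amounts (n = n₀ + Σ ν·ξ):
  G: 701.2 − 1(66.27) − 1(146.9) = 488.1
  B: 3029 − 1(66.27) − 2(146.9) = 2669
  D: 0 + 2(66.27) = 132.5
  A: 0 + 2(146.9) = 293.8

294 lbmol/h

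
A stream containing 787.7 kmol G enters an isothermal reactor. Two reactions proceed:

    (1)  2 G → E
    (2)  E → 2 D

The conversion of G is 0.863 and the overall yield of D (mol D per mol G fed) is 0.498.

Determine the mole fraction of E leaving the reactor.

0.223

Conversion of G: G consumed = 2ξ₁ = 0.863 × 787.7 → ξ₁ = 339.9 kmol.
Yield of D: 2ξ₂ / 787.7 = 0.498 → ξ₂ = 196.1 kmol.
Outlet amounts (n = n₀ + Σ ν·ξ):
  G: 787.7 − 2(339.9) = 107.9
  E: 0 + 1(339.9) − 1(196.1) = 143.8
  D: 0 + 2(196.1) = 392.3
Total out = 643.9 kmol; y_E = 143.8 / 643.9 = 0.2232.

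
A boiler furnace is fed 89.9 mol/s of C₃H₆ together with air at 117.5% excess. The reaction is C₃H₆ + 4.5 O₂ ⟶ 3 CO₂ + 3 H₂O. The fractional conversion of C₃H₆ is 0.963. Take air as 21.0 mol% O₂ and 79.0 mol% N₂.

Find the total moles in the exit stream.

Stoichiometric O₂ = 4.5 × 89.9 = 404.6 mol/s; O₂ fed = 404.6 × 2.175 = 879.9 mol/s.
N₂ fed = 879.9 × 79/21 = 3310 mol/s.
Fuel reacted = 0.963 × 89.9 → ξ = 86.57 mol/s.
Outlet (n = n₀ + ν ξ):
  C₃H₆: 89.9 − 1(86.57) = 3.326
  O₂: 879.9 − 4.5(86.57) = 490.3
  N₂: 3310 (inert)
  CO₂: 0 + 3(86.57) = 259.7
  H₂O: 0 + 3(86.57) = 259.7
Total out = 3.326 + 490.3 + 3310 + 259.7 + 259.7 = 4323 mol/s.

4320 mol/s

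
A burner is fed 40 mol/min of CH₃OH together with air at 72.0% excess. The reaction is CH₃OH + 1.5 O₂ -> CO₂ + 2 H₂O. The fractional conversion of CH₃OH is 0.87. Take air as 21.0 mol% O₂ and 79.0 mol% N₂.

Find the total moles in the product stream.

549 mol/min

Stoichiometric O₂ = 1.5 × 40 = 60 mol/min; O₂ fed = 60 × 1.720 = 103.2 mol/min.
N₂ fed = 103.2 × 79/21 = 388.2 mol/min.
Fuel reacted = 0.87 × 40 → ξ = 34.8 mol/min.
Outlet (n = n₀ + ν ξ):
  CH₃OH: 40 − 1(34.8) = 5.2
  O₂: 103.2 − 1.5(34.8) = 51
  N₂: 388.2 (inert)
  CO₂: 0 + 1(34.8) = 34.8
  H₂O: 0 + 2(34.8) = 69.6
Total out = 5.2 + 51 + 388.2 + 34.8 + 69.6 = 548.8 mol/min.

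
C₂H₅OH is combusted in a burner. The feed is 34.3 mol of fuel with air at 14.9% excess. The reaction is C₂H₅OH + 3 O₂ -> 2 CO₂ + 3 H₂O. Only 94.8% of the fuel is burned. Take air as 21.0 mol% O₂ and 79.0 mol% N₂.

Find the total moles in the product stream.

Stoichiometric O₂ = 3 × 34.3 = 102.9 mol; O₂ fed = 102.9 × 1.149 = 118.2 mol.
N₂ fed = 118.2 × 79/21 = 444.8 mol.
Fuel reacted = 0.948 × 34.3 → ξ = 32.52 mol.
Outlet (n = n₀ + ν ξ):
  C₂H₅OH: 34.3 − 1(32.52) = 1.784
  O₂: 118.2 − 3(32.52) = 20.68
  N₂: 444.8 (inert)
  CO₂: 0 + 2(32.52) = 65.03
  H₂O: 0 + 3(32.52) = 97.55
Total out = 1.784 + 20.68 + 444.8 + 65.03 + 97.55 = 629.8 mol.

630 mol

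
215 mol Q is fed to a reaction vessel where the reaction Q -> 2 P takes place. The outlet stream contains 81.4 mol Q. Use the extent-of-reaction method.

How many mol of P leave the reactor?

267 mol

For Q: n = n₀ − 1ξ → 81.4 = 215 − 1ξ, giving ξ = 133.6 mol.
Outlet amounts (n = n₀ + ν ξ):
  Q: 215 − 1(133.6) = 81.4
  P: 0 + 2(133.6) = 267.2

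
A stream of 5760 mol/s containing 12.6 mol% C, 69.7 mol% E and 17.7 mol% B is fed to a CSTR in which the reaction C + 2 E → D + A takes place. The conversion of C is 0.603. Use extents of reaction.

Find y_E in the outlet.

0.59

C reacted = 0.603 × 725.8 = 437.6 mol/s; ν_C = −1, so ξ = 437.6/1 = 437.6 mol/s.
Outlet amounts (n = n₀ + ν ξ):
  C: 725.8 − 1(437.6) = 288.1
  E: 4015 − 2(437.6) = 3139
  D: 0 + 1(437.6) = 437.6
  A: 0 + 1(437.6) = 437.6
  B: 1020 (inert)
Total out = 5322 mol/s; y_E = 3139 / 5322 = 0.5899.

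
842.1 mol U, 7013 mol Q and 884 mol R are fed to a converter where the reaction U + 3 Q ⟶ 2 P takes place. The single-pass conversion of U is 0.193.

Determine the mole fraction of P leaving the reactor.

0.0386

U reacted = 0.193 × 842.1 = 162.5 mol; ν_U = −1, so ξ = 162.5/1 = 162.5 mol.
Outlet amounts (n = n₀ + ν ξ):
  U: 842.1 − 1(162.5) = 679.6
  Q: 7013 − 3(162.5) = 6525
  P: 0 + 2(162.5) = 325.1
  R: 884 (inert)
Total out = 8414 mol; y_P = 325.1 / 8414 = 0.03863.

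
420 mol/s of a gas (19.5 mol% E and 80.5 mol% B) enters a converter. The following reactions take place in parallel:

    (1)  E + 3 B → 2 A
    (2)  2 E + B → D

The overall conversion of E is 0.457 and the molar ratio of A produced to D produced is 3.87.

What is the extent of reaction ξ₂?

ξ₂ = 9.51 mol/s

Conversion of E: E consumed = 0.457 × 81.9 = 37.43 mol/s = 1ξ₁ + 2ξ₂.
Selectivity: 2ξ₁ / (1ξ₂) = 3.87 → ξ₁ = 1.935 ξ₂.
Substitute: (1·1.935 + 2) ξ₂ = 37.43 → ξ₂ = 9.512 mol/s, ξ₁ = 18.41 mol/s.
Outlet amounts (n = n₀ + Σ ν·ξ):
  E: 81.9 − 1(18.41) − 2(9.512) = 44.47
  B: 338.1 − 3(18.41) − 1(9.512) = 273.4
  A: 0 + 2(18.41) = 36.81
  D: 0 + 1(9.512) = 9.512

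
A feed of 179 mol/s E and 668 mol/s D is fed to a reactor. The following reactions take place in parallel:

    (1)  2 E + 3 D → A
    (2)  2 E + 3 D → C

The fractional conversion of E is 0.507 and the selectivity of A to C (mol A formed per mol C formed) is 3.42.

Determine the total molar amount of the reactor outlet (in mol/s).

Conversion of E: E consumed = 0.507 × 179 = 90.75 mol/s = 2ξ₁ + 2ξ₂.
Selectivity: 1ξ₁ / (1ξ₂) = 3.42 → ξ₁ = 3.42 ξ₂.
Substitute: (2·3.42 + 2) ξ₂ = 90.75 → ξ₂ = 10.27 mol/s, ξ₁ = 35.11 mol/s.
Outlet amounts (n = n₀ + Σ ν·ξ):
  E: 179 − 2(35.11) − 2(10.27) = 88.25
  D: 668 − 3(35.11) − 3(10.27) = 531.9
  A: 0 + 1(35.11) = 35.11
  C: 0 + 1(10.27) = 10.27
Total out = 88.25 + 531.9 + 35.11 + 10.27 = 665.5 mol/s.

665 mol/s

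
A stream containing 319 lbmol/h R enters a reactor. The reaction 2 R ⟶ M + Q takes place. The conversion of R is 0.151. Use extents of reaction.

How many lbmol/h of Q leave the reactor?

24.1 lbmol/h

R reacted = 0.151 × 319 = 48.17 lbmol/h; ν_R = −2, so ξ = 48.17/2 = 24.08 lbmol/h.
Outlet amounts (n = n₀ + ν ξ):
  R: 319 − 2(24.08) = 270.8
  M: 0 + 1(24.08) = 24.08
  Q: 0 + 1(24.08) = 24.08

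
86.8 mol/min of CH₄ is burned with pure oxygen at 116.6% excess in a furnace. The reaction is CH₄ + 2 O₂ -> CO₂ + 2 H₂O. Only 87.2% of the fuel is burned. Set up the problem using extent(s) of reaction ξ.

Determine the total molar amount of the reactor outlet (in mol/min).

463 mol/min

Stoichiometric O₂ = 2 × 86.8 = 173.6 mol/min; O₂ fed = 173.6 × 2.166 = 376 mol/min.
Fuel reacted = 0.872 × 86.8 → ξ = 75.69 mol/min.
Outlet (n = n₀ + ν ξ):
  CH₄: 86.8 − 1(75.69) = 11.11
  O₂: 376 − 2(75.69) = 224.6
  CO₂: 0 + 1(75.69) = 75.69
  H₂O: 0 + 2(75.69) = 151.4
Total out = 11.11 + 224.6 + 75.69 + 151.4 = 462.8 mol/min.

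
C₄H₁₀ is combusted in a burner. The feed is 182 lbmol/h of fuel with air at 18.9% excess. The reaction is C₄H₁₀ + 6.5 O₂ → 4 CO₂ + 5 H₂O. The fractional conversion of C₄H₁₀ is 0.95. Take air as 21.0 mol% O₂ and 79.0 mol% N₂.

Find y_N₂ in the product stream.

Stoichiometric O₂ = 6.5 × 182 = 1183 lbmol/h; O₂ fed = 1183 × 1.189 = 1407 lbmol/h.
N₂ fed = 1407 × 79/21 = 5291 lbmol/h.
Fuel reacted = 0.95 × 182 → ξ = 172.9 lbmol/h.
Outlet (n = n₀ + ν ξ):
  C₄H₁₀: 182 − 1(172.9) = 9.1
  O₂: 1407 − 6.5(172.9) = 282.7
  N₂: 5291 (inert)
  CO₂: 0 + 4(172.9) = 691.6
  H₂O: 0 + 5(172.9) = 864.5
Total out = 7139 lbmol/h; y_N₂ = 5291 / 7139 = 0.7412.

0.741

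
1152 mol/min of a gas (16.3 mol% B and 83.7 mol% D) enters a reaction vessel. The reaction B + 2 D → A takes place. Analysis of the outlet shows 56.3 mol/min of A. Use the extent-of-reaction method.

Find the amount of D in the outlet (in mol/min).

852 mol/min

For A: n = n₀ + 1ξ → 56.3 = 0 + 1ξ, giving ξ = 56.3 mol/min.
Outlet amounts (n = n₀ + ν ξ):
  B: 187.8 − 1(56.3) = 131.5
  D: 964.2 − 2(56.3) = 851.6
  A: 0 + 1(56.3) = 56.3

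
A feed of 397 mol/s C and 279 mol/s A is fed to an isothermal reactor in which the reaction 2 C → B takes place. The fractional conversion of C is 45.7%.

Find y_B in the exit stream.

0.155

C reacted = 0.457 × 397 = 181.4 mol/s; ν_C = −2, so ξ = 181.4/2 = 90.71 mol/s.
Outlet amounts (n = n₀ + ν ξ):
  C: 397 − 2(90.71) = 215.6
  B: 0 + 1(90.71) = 90.71
  A: 279 (inert)
Total out = 585.3 mol/s; y_B = 90.71 / 585.3 = 0.155.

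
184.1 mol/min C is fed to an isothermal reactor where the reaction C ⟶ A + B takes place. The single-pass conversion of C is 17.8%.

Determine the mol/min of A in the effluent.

C reacted = 0.178 × 184.1 = 32.77 mol/min; ν_C = −1, so ξ = 32.77/1 = 32.77 mol/min.
Outlet amounts (n = n₀ + ν ξ):
  C: 184.1 − 1(32.77) = 151.3
  A: 0 + 1(32.77) = 32.77
  B: 0 + 1(32.77) = 32.77

32.8 mol/min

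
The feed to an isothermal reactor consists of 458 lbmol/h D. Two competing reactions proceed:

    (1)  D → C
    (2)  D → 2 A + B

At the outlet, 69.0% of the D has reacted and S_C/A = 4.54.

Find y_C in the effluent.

0.547

Conversion of D: D consumed = 0.69 × 458 = 316 lbmol/h = 1ξ₁ + 1ξ₂.
Selectivity: 1ξ₁ / (2ξ₂) = 4.54 → ξ₁ = 9.08 ξ₂.
Substitute: (1·9.08 + 1) ξ₂ = 316 → ξ₂ = 31.35 lbmol/h, ξ₁ = 284.7 lbmol/h.
Outlet amounts (n = n₀ + Σ ν·ξ):
  D: 458 − 1(284.7) − 1(31.35) = 142
  C: 0 + 1(284.7) = 284.7
  A: 0 + 2(31.35) = 62.7
  B: 0 + 1(31.35) = 31.35
Total out = 520.7 lbmol/h; y_C = 284.7 / 520.7 = 0.5467.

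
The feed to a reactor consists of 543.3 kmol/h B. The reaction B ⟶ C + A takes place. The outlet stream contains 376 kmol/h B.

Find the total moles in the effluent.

711 kmol/h

For B: n = n₀ − 1ξ → 376 = 543.3 − 1ξ, giving ξ = 167.3 kmol/h.
Outlet amounts (n = n₀ + ν ξ):
  B: 543.3 − 1(167.3) = 376
  C: 0 + 1(167.3) = 167.3
  A: 0 + 1(167.3) = 167.3
Total out = 376 + 167.3 + 167.3 = 710.6 kmol/h.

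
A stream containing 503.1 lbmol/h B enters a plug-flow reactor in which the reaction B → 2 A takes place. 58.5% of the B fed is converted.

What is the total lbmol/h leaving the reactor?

B reacted = 0.585 × 503.1 = 294.3 lbmol/h; ν_B = −1, so ξ = 294.3/1 = 294.3 lbmol/h.
Outlet amounts (n = n₀ + ν ξ):
  B: 503.1 − 1(294.3) = 208.8
  A: 0 + 2(294.3) = 588.6
Total out = 208.8 + 588.6 = 797.4 lbmol/h.

797 lbmol/h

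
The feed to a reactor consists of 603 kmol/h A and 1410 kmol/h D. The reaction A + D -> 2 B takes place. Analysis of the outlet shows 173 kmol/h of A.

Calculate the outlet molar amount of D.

For A: n = n₀ − 1ξ → 173 = 603 − 1ξ, giving ξ = 430 kmol/h.
Outlet amounts (n = n₀ + ν ξ):
  A: 603 − 1(430) = 173
  D: 1410 − 1(430) = 980
  B: 0 + 2(430) = 860

980 kmol/h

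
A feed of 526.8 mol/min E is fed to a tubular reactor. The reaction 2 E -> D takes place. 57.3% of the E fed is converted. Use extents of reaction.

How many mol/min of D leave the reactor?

E reacted = 0.573 × 526.8 = 301.9 mol/min; ν_E = −2, so ξ = 301.9/2 = 150.9 mol/min.
Outlet amounts (n = n₀ + ν ξ):
  E: 526.8 − 2(150.9) = 224.9
  D: 0 + 1(150.9) = 150.9

151 mol/min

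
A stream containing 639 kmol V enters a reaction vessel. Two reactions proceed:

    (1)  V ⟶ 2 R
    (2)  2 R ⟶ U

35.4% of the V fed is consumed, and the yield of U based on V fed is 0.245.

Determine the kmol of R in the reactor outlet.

139 kmol

Conversion of V: V consumed = 1ξ₁ = 0.354 × 639 → ξ₁ = 226.2 kmol.
Yield of U: 1ξ₂ / 639 = 0.245 → ξ₂ = 156.6 kmol.
Outlet amounts (n = n₀ + Σ ν·ξ):
  V: 639 − 1(226.2) = 412.8
  R: 0 + 2(226.2) − 2(156.6) = 139.3
  U: 0 + 1(156.6) = 156.6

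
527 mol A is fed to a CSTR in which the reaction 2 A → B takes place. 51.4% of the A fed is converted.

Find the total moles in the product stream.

392 mol

A reacted = 0.514 × 527 = 270.9 mol; ν_A = −2, so ξ = 270.9/2 = 135.4 mol.
Outlet amounts (n = n₀ + ν ξ):
  A: 527 − 2(135.4) = 256.1
  B: 0 + 1(135.4) = 135.4
Total out = 256.1 + 135.4 = 391.6 mol.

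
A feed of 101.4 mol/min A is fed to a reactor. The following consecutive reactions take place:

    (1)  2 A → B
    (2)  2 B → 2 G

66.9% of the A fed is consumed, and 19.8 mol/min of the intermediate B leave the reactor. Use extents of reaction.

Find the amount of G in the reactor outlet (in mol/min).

Conversion of A: A consumed = 2ξ₁ = 0.669 × 101.4 → ξ₁ = 33.92 mol/min.
B balance: n_B = 0 + 1ξ₁ − 2ξ₂ = 19.8 → ξ₂ = (1·33.92 − 19.8)/2 = 7.059 mol/min.
Outlet amounts (n = n₀ + Σ ν·ξ):
  A: 101.4 − 2(33.92) = 33.56
  B: 0 + 1(33.92) − 2(7.059) = 19.8
  G: 0 + 2(7.059) = 14.12

14.1 mol/min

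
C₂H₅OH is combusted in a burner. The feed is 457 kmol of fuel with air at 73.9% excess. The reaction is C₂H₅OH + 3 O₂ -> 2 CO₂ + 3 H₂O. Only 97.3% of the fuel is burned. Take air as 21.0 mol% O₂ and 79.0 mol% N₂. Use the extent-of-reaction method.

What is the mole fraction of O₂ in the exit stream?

Stoichiometric O₂ = 3 × 457 = 1371 kmol; O₂ fed = 1371 × 1.739 = 2384 kmol.
N₂ fed = 2384 × 79/21 = 8969 kmol.
Fuel reacted = 0.973 × 457 → ξ = 444.7 kmol.
Outlet (n = n₀ + ν ξ):
  C₂H₅OH: 457 − 1(444.7) = 12.34
  O₂: 2384 − 3(444.7) = 1050
  N₂: 8969 (inert)
  CO₂: 0 + 2(444.7) = 889.3
  H₂O: 0 + 3(444.7) = 1334
Total out = 12250 kmol; y_O₂ = 1050 / 12250 = 0.0857.

0.0857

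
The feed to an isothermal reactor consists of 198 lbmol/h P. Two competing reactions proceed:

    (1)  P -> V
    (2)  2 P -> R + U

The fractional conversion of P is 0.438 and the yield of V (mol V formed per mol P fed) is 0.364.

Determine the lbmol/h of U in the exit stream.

Yield of V: 1ξ₁ / 198 = 0.364 → ξ₁ = 72.07 lbmol/h.
Conversion of P: 1ξ₁ + 2ξ₂ = 0.438 × 198 = 86.72 → ξ₂ = 7.326 lbmol/h.
Outlet amounts (n = n₀ + Σ ν·ξ):
  P: 198 − 1(72.07) − 2(7.326) = 111.3
  V: 0 + 1(72.07) = 72.07
  R: 0 + 1(7.326) = 7.326
  U: 0 + 1(7.326) = 7.326

7.33 lbmol/h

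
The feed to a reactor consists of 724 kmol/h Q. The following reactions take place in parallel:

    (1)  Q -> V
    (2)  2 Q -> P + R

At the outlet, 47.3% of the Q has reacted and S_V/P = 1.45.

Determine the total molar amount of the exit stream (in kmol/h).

Conversion of Q: Q consumed = 0.473 × 724 = 342.5 kmol/h = 1ξ₁ + 2ξ₂.
Selectivity: 1ξ₁ / (1ξ₂) = 1.45 → ξ₁ = 1.45 ξ₂.
Substitute: (1·1.45 + 2) ξ₂ = 342.5 → ξ₂ = 99.26 kmol/h, ξ₁ = 143.9 kmol/h.
Outlet amounts (n = n₀ + Σ ν·ξ):
  Q: 724 − 1(143.9) − 2(99.26) = 381.5
  V: 0 + 1(143.9) = 143.9
  P: 0 + 1(99.26) = 99.26
  R: 0 + 1(99.26) = 99.26
Total out = 381.5 + 143.9 + 99.26 + 99.26 = 724 kmol/h.

724 kmol/h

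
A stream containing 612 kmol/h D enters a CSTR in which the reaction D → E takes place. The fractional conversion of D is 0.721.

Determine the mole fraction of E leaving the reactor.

D reacted = 0.721 × 612 = 441.3 kmol/h; ν_D = −1, so ξ = 441.3/1 = 441.3 kmol/h.
Outlet amounts (n = n₀ + ν ξ):
  D: 612 − 1(441.3) = 170.7
  E: 0 + 1(441.3) = 441.3
Total out = 612 kmol/h; y_E = 441.3 / 612 = 0.721.

0.721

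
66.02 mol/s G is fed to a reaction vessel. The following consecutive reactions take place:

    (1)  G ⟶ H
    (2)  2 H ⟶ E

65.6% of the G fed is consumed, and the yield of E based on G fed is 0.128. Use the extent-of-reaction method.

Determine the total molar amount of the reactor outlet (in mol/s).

57.6 mol/s

Conversion of G: G consumed = 1ξ₁ = 0.656 × 66.02 → ξ₁ = 43.31 mol/s.
Yield of E: 1ξ₂ / 66.02 = 0.128 → ξ₂ = 8.451 mol/s.
Outlet amounts (n = n₀ + Σ ν·ξ):
  G: 66.02 − 1(43.31) = 22.71
  H: 0 + 1(43.31) − 2(8.451) = 26.41
  E: 0 + 1(8.451) = 8.451
Total out = 22.71 + 26.41 + 8.451 = 57.57 mol/s.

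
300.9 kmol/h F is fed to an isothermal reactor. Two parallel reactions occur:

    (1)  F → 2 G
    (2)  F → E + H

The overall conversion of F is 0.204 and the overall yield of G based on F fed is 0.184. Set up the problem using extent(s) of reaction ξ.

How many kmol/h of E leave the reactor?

33.7 kmol/h

Yield of G: 2ξ₁ / 300.9 = 0.184 → ξ₁ = 27.68 kmol/h.
Conversion of F: 1ξ₁ + 1ξ₂ = 0.204 × 300.9 = 61.38 → ξ₂ = 33.7 kmol/h.
Outlet amounts (n = n₀ + Σ ν·ξ):
  F: 300.9 − 1(27.68) − 1(33.7) = 239.5
  G: 0 + 2(27.68) = 55.37
  E: 0 + 1(33.7) = 33.7
  H: 0 + 1(33.7) = 33.7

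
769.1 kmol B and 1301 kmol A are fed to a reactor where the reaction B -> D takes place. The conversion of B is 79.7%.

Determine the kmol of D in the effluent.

613 kmol

B reacted = 0.797 × 769.1 = 613 kmol; ν_B = −1, so ξ = 613/1 = 613 kmol.
Outlet amounts (n = n₀ + ν ξ):
  B: 769.1 − 1(613) = 156.1
  D: 0 + 1(613) = 613
  A: 1301 (inert)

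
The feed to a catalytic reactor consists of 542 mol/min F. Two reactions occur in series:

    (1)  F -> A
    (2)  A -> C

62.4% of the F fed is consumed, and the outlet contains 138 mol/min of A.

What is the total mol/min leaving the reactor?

Conversion of F: F consumed = 1ξ₁ = 0.624 × 542 → ξ₁ = 338.2 mol/min.
A balance: n_A = 0 + 1ξ₁ − 1ξ₂ = 138 → ξ₂ = (1·338.2 − 138)/1 = 200.2 mol/min.
Outlet amounts (n = n₀ + Σ ν·ξ):
  F: 542 − 1(338.2) = 203.8
  A: 0 + 1(338.2) − 1(200.2) = 138
  C: 0 + 1(200.2) = 200.2
Total out = 203.8 + 138 + 200.2 = 542 mol/min.

542 mol/min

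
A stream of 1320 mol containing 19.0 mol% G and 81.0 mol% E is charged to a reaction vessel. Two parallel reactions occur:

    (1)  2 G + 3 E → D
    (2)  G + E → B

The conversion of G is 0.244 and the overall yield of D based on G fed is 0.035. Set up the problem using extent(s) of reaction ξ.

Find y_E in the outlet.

Yield of D: 1ξ₁ / 250.8 = 0.035 → ξ₁ = 8.778 mol.
Conversion of G: 2ξ₁ + 1ξ₂ = 0.244 × 250.8 = 61.2 → ξ₂ = 43.64 mol.
Outlet amounts (n = n₀ + Σ ν·ξ):
  G: 250.8 − 2(8.778) − 1(43.64) = 189.6
  E: 1069 − 3(8.778) − 1(43.64) = 999.2
  D: 0 + 1(8.778) = 8.778
  B: 0 + 1(43.64) = 43.64
Total out = 1241 mol; y_E = 999.2 / 1241 = 0.805.

0.805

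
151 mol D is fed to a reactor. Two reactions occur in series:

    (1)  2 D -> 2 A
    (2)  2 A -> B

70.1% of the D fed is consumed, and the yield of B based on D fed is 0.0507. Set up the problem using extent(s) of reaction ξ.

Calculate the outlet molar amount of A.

90.5 mol

Conversion of D: D consumed = 2ξ₁ = 0.701 × 151 → ξ₁ = 52.93 mol.
Yield of B: 1ξ₂ / 151 = 0.0507 → ξ₂ = 7.656 mol.
Outlet amounts (n = n₀ + Σ ν·ξ):
  D: 151 − 2(52.93) = 45.15
  A: 0 + 2(52.93) − 2(7.656) = 90.54
  B: 0 + 1(7.656) = 7.656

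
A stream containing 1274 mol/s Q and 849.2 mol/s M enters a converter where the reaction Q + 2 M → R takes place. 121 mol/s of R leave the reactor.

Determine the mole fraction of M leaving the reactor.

0.323

For R: n = n₀ + 1ξ → 121 = 0 + 1ξ, giving ξ = 121 mol/s.
Outlet amounts (n = n₀ + ν ξ):
  Q: 1274 − 1(121) = 1153
  M: 849.2 − 2(121) = 607.2
  R: 0 + 1(121) = 121
Total out = 1881 mol/s; y_M = 607.2 / 1881 = 0.3228.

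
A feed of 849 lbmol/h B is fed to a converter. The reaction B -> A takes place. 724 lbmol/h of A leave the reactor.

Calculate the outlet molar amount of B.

For A: n = n₀ + 1ξ → 724 = 0 + 1ξ, giving ξ = 724 lbmol/h.
Outlet amounts (n = n₀ + ν ξ):
  B: 849 − 1(724) = 125
  A: 0 + 1(724) = 724

125 lbmol/h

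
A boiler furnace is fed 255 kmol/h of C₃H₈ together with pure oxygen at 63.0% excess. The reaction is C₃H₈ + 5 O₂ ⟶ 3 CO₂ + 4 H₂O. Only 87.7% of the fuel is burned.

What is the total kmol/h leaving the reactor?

2560 kmol/h

Stoichiometric O₂ = 5 × 255 = 1275 kmol/h; O₂ fed = 1275 × 1.630 = 2078 kmol/h.
Fuel reacted = 0.877 × 255 → ξ = 223.6 kmol/h.
Outlet (n = n₀ + ν ξ):
  C₃H₈: 255 − 1(223.6) = 31.37
  O₂: 2078 − 5(223.6) = 960.1
  CO₂: 0 + 3(223.6) = 670.9
  H₂O: 0 + 4(223.6) = 894.5
Total out = 31.37 + 960.1 + 670.9 + 894.5 = 2557 kmol/h.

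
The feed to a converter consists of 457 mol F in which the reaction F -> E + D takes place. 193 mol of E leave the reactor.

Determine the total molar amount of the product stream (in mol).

650 mol

For E: n = n₀ + 1ξ → 193 = 0 + 1ξ, giving ξ = 193 mol.
Outlet amounts (n = n₀ + ν ξ):
  F: 457 − 1(193) = 264
  E: 0 + 1(193) = 193
  D: 0 + 1(193) = 193
Total out = 264 + 193 + 193 = 650 mol.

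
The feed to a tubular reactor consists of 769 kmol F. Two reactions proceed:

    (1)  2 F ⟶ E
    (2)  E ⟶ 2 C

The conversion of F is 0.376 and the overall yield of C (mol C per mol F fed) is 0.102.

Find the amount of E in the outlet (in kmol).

Conversion of F: F consumed = 2ξ₁ = 0.376 × 769 → ξ₁ = 144.6 kmol.
Yield of C: 2ξ₂ / 769 = 0.102 → ξ₂ = 39.22 kmol.
Outlet amounts (n = n₀ + Σ ν·ξ):
  F: 769 − 2(144.6) = 479.9
  E: 0 + 1(144.6) − 1(39.22) = 105.4
  C: 0 + 2(39.22) = 78.44

105 kmol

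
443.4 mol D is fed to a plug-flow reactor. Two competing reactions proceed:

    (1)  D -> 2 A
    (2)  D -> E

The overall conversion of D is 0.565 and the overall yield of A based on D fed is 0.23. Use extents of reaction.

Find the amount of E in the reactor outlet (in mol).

Yield of A: 2ξ₁ / 443.4 = 0.23 → ξ₁ = 50.99 mol.
Conversion of D: 1ξ₁ + 1ξ₂ = 0.565 × 443.4 = 250.5 → ξ₂ = 199.5 mol.
Outlet amounts (n = n₀ + Σ ν·ξ):
  D: 443.4 − 1(50.99) − 1(199.5) = 192.9
  A: 0 + 2(50.99) = 102
  E: 0 + 1(199.5) = 199.5

200 mol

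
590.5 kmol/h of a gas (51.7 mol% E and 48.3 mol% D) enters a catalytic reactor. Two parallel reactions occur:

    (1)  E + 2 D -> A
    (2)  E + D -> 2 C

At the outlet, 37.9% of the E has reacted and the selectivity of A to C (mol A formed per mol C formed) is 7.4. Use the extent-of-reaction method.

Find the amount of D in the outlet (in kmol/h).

61.1 kmol/h

Conversion of E: E consumed = 0.379 × 305.3 = 115.7 kmol/h = 1ξ₁ + 1ξ₂.
Selectivity: 1ξ₁ / (2ξ₂) = 7.4 → ξ₁ = 14.8 ξ₂.
Substitute: (1·14.8 + 1) ξ₂ = 115.7 → ξ₂ = 7.323 kmol/h, ξ₁ = 108.4 kmol/h.
Outlet amounts (n = n₀ + Σ ν·ξ):
  E: 305.3 − 1(108.4) − 1(7.323) = 189.6
  D: 285.2 − 2(108.4) − 1(7.323) = 61.13
  A: 0 + 1(108.4) = 108.4
  C: 0 + 2(7.323) = 14.65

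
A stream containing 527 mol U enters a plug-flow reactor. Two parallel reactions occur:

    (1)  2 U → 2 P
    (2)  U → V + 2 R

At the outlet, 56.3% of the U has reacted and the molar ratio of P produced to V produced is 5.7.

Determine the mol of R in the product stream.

88.6 mol

Conversion of U: U consumed = 0.563 × 527 = 296.7 mol = 2ξ₁ + 1ξ₂.
Selectivity: 2ξ₁ / (1ξ₂) = 5.7 → ξ₁ = 2.85 ξ₂.
Substitute: (2·2.85 + 1) ξ₂ = 296.7 → ξ₂ = 44.28 mol, ξ₁ = 126.2 mol.
Outlet amounts (n = n₀ + Σ ν·ξ):
  U: 527 − 2(126.2) − 1(44.28) = 230.3
  P: 0 + 2(126.2) = 252.4
  V: 0 + 1(44.28) = 44.28
  R: 0 + 2(44.28) = 88.57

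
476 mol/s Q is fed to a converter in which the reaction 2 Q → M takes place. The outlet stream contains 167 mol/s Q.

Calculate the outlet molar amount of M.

154 mol/s

For Q: n = n₀ − 2ξ → 167 = 476 − 2ξ, giving ξ = 154.5 mol/s.
Outlet amounts (n = n₀ + ν ξ):
  Q: 476 − 2(154.5) = 167
  M: 0 + 1(154.5) = 154.5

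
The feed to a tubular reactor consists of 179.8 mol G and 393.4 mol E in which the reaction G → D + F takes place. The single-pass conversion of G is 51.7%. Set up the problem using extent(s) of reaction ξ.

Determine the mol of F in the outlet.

93 mol

G reacted = 0.517 × 179.8 = 92.96 mol; ν_G = −1, so ξ = 92.96/1 = 92.96 mol.
Outlet amounts (n = n₀ + ν ξ):
  G: 179.8 − 1(92.96) = 86.84
  D: 0 + 1(92.96) = 92.96
  F: 0 + 1(92.96) = 92.96
  E: 393.4 (inert)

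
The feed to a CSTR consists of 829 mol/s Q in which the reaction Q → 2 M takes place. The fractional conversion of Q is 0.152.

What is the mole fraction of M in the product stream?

0.264

Q reacted = 0.152 × 829 = 126 mol/s; ν_Q = −1, so ξ = 126/1 = 126 mol/s.
Outlet amounts (n = n₀ + ν ξ):
  Q: 829 − 1(126) = 703
  M: 0 + 2(126) = 252
Total out = 955 mol/s; y_M = 252 / 955 = 0.2639.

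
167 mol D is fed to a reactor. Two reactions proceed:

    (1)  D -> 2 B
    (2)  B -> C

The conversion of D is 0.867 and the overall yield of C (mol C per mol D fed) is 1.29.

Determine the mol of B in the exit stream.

74.1 mol

Conversion of D: D consumed = 1ξ₁ = 0.867 × 167 → ξ₁ = 144.8 mol.
Yield of C: 1ξ₂ / 167 = 1.29 → ξ₂ = 215.4 mol.
Outlet amounts (n = n₀ + Σ ν·ξ):
  D: 167 − 1(144.8) = 22.21
  B: 0 + 2(144.8) − 1(215.4) = 74.15
  C: 0 + 1(215.4) = 215.4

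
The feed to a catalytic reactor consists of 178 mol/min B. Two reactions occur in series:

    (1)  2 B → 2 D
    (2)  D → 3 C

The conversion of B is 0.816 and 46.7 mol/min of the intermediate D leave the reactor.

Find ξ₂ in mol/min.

ξ₂ = 98.5 mol/min

Conversion of B: B consumed = 2ξ₁ = 0.816 × 178 → ξ₁ = 72.62 mol/min.
D balance: n_D = 0 + 2ξ₁ − 1ξ₂ = 46.7 → ξ₂ = (2·72.62 − 46.7)/1 = 98.55 mol/min.
Outlet amounts (n = n₀ + Σ ν·ξ):
  B: 178 − 2(72.62) = 32.75
  D: 0 + 2(72.62) − 1(98.55) = 46.7
  C: 0 + 3(98.55) = 295.6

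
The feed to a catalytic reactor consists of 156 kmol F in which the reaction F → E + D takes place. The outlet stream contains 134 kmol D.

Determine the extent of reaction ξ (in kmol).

For D: n = n₀ + 1ξ → 134 = 0 + 1ξ, giving ξ = 134 kmol.
Outlet amounts (n = n₀ + ν ξ):
  F: 156 − 1(134) = 22
  E: 0 + 1(134) = 134
  D: 0 + 1(134) = 134

ξ = 134 kmol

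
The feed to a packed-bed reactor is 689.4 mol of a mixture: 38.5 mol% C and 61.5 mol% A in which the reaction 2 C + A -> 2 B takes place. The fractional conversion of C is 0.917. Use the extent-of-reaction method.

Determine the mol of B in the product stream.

C reacted = 0.917 × 265.4 = 243.4 mol; ν_C = −2, so ξ = 243.4/2 = 121.7 mol.
Outlet amounts (n = n₀ + ν ξ):
  C: 265.4 − 2(121.7) = 22.03
  A: 424 − 1(121.7) = 302.3
  B: 0 + 2(121.7) = 243.4

243 mol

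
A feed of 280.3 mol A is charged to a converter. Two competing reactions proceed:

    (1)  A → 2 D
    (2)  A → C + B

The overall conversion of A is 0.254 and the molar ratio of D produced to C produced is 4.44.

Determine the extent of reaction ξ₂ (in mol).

Conversion of A: A consumed = 0.254 × 280.3 = 71.2 mol = 1ξ₁ + 1ξ₂.
Selectivity: 2ξ₁ / (1ξ₂) = 4.44 → ξ₁ = 2.22 ξ₂.
Substitute: (1·2.22 + 1) ξ₂ = 71.2 → ξ₂ = 22.11 mol, ξ₁ = 49.09 mol.
Outlet amounts (n = n₀ + Σ ν·ξ):
  A: 280.3 − 1(49.09) − 1(22.11) = 209.1
  D: 0 + 2(49.09) = 98.17
  C: 0 + 1(22.11) = 22.11
  B: 0 + 1(22.11) = 22.11

ξ₂ = 22.1 mol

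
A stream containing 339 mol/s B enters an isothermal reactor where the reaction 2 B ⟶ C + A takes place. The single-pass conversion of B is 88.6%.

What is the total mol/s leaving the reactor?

B reacted = 0.886 × 339 = 300.4 mol/s; ν_B = −2, so ξ = 300.4/2 = 150.2 mol/s.
Outlet amounts (n = n₀ + ν ξ):
  B: 339 − 2(150.2) = 38.65
  C: 0 + 1(150.2) = 150.2
  A: 0 + 1(150.2) = 150.2
Total out = 38.65 + 150.2 + 150.2 = 339 mol/s.

339 mol/s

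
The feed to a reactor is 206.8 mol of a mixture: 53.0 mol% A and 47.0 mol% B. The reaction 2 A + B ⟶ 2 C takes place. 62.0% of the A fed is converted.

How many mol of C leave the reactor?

68 mol

A reacted = 0.62 × 109.6 = 67.95 mol; ν_A = −2, so ξ = 67.95/2 = 33.98 mol.
Outlet amounts (n = n₀ + ν ξ):
  A: 109.6 − 2(33.98) = 41.65
  B: 97.2 − 1(33.98) = 63.22
  C: 0 + 2(33.98) = 67.95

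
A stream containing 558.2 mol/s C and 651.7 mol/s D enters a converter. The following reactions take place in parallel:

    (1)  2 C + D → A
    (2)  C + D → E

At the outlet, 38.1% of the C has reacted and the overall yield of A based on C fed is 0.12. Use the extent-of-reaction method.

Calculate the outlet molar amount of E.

Yield of A: 1ξ₁ / 558.2 = 0.12 → ξ₁ = 66.98 mol/s.
Conversion of C: 2ξ₁ + 1ξ₂ = 0.381 × 558.2 = 212.7 → ξ₂ = 78.71 mol/s.
Outlet amounts (n = n₀ + Σ ν·ξ):
  C: 558.2 − 2(66.98) − 1(78.71) = 345.5
  D: 651.7 − 1(66.98) − 1(78.71) = 506
  A: 0 + 1(66.98) = 66.98
  E: 0 + 1(78.71) = 78.71

78.7 mol/s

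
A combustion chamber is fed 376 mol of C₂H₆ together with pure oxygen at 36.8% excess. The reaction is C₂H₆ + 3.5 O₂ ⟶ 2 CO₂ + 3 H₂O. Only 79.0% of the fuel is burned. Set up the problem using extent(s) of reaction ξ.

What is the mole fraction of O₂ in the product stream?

0.327

Stoichiometric O₂ = 3.5 × 376 = 1316 mol; O₂ fed = 1316 × 1.368 = 1800 mol.
Fuel reacted = 0.79 × 376 → ξ = 297 mol.
Outlet (n = n₀ + ν ξ):
  C₂H₆: 376 − 1(297) = 78.96
  O₂: 1800 − 3.5(297) = 760.6
  CO₂: 0 + 2(297) = 594.1
  H₂O: 0 + 3(297) = 891.1
Total out = 2325 mol; y_O₂ = 760.6 / 2325 = 0.3272.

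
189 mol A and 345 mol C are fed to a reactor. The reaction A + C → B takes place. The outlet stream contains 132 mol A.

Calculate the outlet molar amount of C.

For A: n = n₀ − 1ξ → 132 = 189 − 1ξ, giving ξ = 57 mol.
Outlet amounts (n = n₀ + ν ξ):
  A: 189 − 1(57) = 132
  C: 345 − 1(57) = 288
  B: 0 + 1(57) = 57

288 mol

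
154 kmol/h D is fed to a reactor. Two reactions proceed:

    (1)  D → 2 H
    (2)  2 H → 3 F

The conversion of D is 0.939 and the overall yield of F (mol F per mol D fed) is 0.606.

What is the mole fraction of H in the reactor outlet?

0.688

Conversion of D: D consumed = 1ξ₁ = 0.939 × 154 → ξ₁ = 144.6 kmol/h.
Yield of F: 3ξ₂ / 154 = 0.606 → ξ₂ = 31.11 kmol/h.
Outlet amounts (n = n₀ + Σ ν·ξ):
  D: 154 − 1(144.6) = 9.394
  H: 0 + 2(144.6) − 2(31.11) = 227
  F: 0 + 3(31.11) = 93.32
Total out = 329.7 kmol/h; y_H = 227 / 329.7 = 0.6885.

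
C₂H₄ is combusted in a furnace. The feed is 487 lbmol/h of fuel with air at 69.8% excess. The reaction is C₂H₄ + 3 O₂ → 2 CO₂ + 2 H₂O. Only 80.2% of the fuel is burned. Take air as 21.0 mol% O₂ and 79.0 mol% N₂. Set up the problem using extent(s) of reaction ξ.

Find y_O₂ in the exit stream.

Stoichiometric O₂ = 3 × 487 = 1461 lbmol/h; O₂ fed = 1461 × 1.698 = 2481 lbmol/h.
N₂ fed = 2481 × 79/21 = 9332 lbmol/h.
Fuel reacted = 0.802 × 487 → ξ = 390.6 lbmol/h.
Outlet (n = n₀ + ν ξ):
  C₂H₄: 487 − 1(390.6) = 96.43
  O₂: 2481 − 3(390.6) = 1309
  N₂: 9332 (inert)
  CO₂: 0 + 2(390.6) = 781.1
  H₂O: 0 + 2(390.6) = 781.1
Total out = 12300 lbmol/h; y_O₂ = 1309 / 12300 = 0.1064.

0.106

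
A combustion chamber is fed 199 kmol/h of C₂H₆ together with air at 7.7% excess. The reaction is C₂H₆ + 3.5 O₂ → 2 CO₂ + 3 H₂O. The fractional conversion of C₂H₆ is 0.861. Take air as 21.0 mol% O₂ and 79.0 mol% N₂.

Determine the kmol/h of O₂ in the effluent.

150 kmol/h

Stoichiometric O₂ = 3.5 × 199 = 696.5 kmol/h; O₂ fed = 696.5 × 1.077 = 750.1 kmol/h.
N₂ fed = 750.1 × 79/21 = 2822 kmol/h.
Fuel reacted = 0.861 × 199 → ξ = 171.3 kmol/h.
Outlet (n = n₀ + ν ξ):
  C₂H₆: 199 − 1(171.3) = 27.66
  O₂: 750.1 − 3.5(171.3) = 150.4
  N₂: 2822 (inert)
  CO₂: 0 + 2(171.3) = 342.7
  H₂O: 0 + 3(171.3) = 514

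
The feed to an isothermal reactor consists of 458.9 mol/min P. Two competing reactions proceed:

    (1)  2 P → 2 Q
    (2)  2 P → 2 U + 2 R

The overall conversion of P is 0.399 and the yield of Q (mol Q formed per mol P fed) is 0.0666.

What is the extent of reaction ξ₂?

ξ₂ = 76.3 mol/min

Yield of Q: 2ξ₁ / 458.9 = 0.0666 → ξ₁ = 15.28 mol/min.
Conversion of P: 2ξ₁ + 2ξ₂ = 0.399 × 458.9 = 183.1 → ξ₂ = 76.27 mol/min.
Outlet amounts (n = n₀ + Σ ν·ξ):
  P: 458.9 − 2(15.28) − 2(76.27) = 275.8
  Q: 0 + 2(15.28) = 30.56
  U: 0 + 2(76.27) = 152.5
  R: 0 + 2(76.27) = 152.5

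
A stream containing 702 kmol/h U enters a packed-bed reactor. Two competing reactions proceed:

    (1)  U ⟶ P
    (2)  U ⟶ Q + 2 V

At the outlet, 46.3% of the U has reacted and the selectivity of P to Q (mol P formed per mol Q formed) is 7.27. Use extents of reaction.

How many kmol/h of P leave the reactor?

Conversion of U: U consumed = 0.463 × 702 = 325 kmol/h = 1ξ₁ + 1ξ₂.
Selectivity: 1ξ₁ / (1ξ₂) = 7.27 → ξ₁ = 7.27 ξ₂.
Substitute: (1·7.27 + 1) ξ₂ = 325 → ξ₂ = 39.3 kmol/h, ξ₁ = 285.7 kmol/h.
Outlet amounts (n = n₀ + Σ ν·ξ):
  U: 702 − 1(285.7) − 1(39.3) = 377
  P: 0 + 1(285.7) = 285.7
  Q: 0 + 1(39.3) = 39.3
  V: 0 + 2(39.3) = 78.6

286 kmol/h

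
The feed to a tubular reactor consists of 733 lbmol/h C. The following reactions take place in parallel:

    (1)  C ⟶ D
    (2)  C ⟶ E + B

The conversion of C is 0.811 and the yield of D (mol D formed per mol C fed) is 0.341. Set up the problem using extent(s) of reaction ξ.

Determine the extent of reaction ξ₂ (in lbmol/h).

ξ₂ = 345 lbmol/h

Yield of D: 1ξ₁ / 733 = 0.341 → ξ₁ = 250 lbmol/h.
Conversion of C: 1ξ₁ + 1ξ₂ = 0.811 × 733 = 594.5 → ξ₂ = 344.5 lbmol/h.
Outlet amounts (n = n₀ + Σ ν·ξ):
  C: 733 − 1(250) − 1(344.5) = 138.5
  D: 0 + 1(250) = 250
  E: 0 + 1(344.5) = 344.5
  B: 0 + 1(344.5) = 344.5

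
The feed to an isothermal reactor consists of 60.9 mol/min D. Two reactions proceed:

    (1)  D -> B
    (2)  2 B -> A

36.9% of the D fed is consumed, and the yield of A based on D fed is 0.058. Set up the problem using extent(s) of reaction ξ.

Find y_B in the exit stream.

Conversion of D: D consumed = 1ξ₁ = 0.369 × 60.9 → ξ₁ = 22.47 mol/min.
Yield of A: 1ξ₂ / 60.9 = 0.058 → ξ₂ = 3.532 mol/min.
Outlet amounts (n = n₀ + Σ ν·ξ):
  D: 60.9 − 1(22.47) = 38.43
  B: 0 + 1(22.47) − 2(3.532) = 15.41
  A: 0 + 1(3.532) = 3.532
Total out = 57.37 mol/min; y_B = 15.41 / 57.37 = 0.2686.

0.269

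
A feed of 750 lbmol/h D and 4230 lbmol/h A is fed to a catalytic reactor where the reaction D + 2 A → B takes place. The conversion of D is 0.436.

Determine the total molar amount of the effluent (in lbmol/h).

D reacted = 0.436 × 750 = 327 lbmol/h; ν_D = −1, so ξ = 327/1 = 327 lbmol/h.
Outlet amounts (n = n₀ + ν ξ):
  D: 750 − 1(327) = 423
  A: 4230 − 2(327) = 3576
  B: 0 + 1(327) = 327
Total out = 423 + 3576 + 327 = 4326 lbmol/h.

4330 lbmol/h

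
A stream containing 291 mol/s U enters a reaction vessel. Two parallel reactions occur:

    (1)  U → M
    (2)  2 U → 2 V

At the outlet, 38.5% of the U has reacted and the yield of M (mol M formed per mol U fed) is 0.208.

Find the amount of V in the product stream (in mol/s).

Yield of M: 1ξ₁ / 291 = 0.208 → ξ₁ = 60.53 mol/s.
Conversion of U: 1ξ₁ + 2ξ₂ = 0.385 × 291 = 112 → ξ₂ = 25.75 mol/s.
Outlet amounts (n = n₀ + Σ ν·ξ):
  U: 291 − 1(60.53) − 2(25.75) = 179
  M: 0 + 1(60.53) = 60.53
  V: 0 + 2(25.75) = 51.51

51.5 mol/s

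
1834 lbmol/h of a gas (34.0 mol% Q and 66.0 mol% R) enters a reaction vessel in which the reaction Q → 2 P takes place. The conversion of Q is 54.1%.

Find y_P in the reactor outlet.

Q reacted = 0.541 × 623.6 = 337.3 lbmol/h; ν_Q = −1, so ξ = 337.3/1 = 337.3 lbmol/h.
Outlet amounts (n = n₀ + ν ξ):
  Q: 623.6 − 1(337.3) = 286.2
  P: 0 + 2(337.3) = 674.7
  R: 1210 (inert)
Total out = 2171 lbmol/h; y_P = 674.7 / 2171 = 0.3107.

0.311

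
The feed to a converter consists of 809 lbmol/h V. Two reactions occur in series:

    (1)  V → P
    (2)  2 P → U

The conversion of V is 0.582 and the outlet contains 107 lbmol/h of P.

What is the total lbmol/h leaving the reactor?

Conversion of V: V consumed = 1ξ₁ = 0.582 × 809 → ξ₁ = 470.8 lbmol/h.
P balance: n_P = 0 + 1ξ₁ − 2ξ₂ = 107 → ξ₂ = (1·470.8 − 107)/2 = 181.9 lbmol/h.
Outlet amounts (n = n₀ + Σ ν·ξ):
  V: 809 − 1(470.8) = 338.2
  P: 0 + 1(470.8) − 2(181.9) = 107
  U: 0 + 1(181.9) = 181.9
Total out = 338.2 + 107 + 181.9 = 627.1 lbmol/h.

627 lbmol/h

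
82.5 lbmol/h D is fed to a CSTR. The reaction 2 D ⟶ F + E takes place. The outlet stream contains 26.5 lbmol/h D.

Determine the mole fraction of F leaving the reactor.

0.339

For D: n = n₀ − 2ξ → 26.5 = 82.5 − 2ξ, giving ξ = 28 lbmol/h.
Outlet amounts (n = n₀ + ν ξ):
  D: 82.5 − 2(28) = 26.5
  F: 0 + 1(28) = 28
  E: 0 + 1(28) = 28
Total out = 82.5 lbmol/h; y_F = 28 / 82.5 = 0.3394.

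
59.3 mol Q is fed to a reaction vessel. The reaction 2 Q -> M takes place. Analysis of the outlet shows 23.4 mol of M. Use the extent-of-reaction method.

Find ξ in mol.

ξ = 23.4 mol

For M: n = n₀ + 1ξ → 23.4 = 0 + 1ξ, giving ξ = 23.4 mol.
Outlet amounts (n = n₀ + ν ξ):
  Q: 59.3 − 2(23.4) = 12.5
  M: 0 + 1(23.4) = 23.4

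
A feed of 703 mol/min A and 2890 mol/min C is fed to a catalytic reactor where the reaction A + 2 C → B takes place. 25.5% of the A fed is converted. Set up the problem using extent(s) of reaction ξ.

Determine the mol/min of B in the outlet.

A reacted = 0.255 × 703 = 179.3 mol/min; ν_A = −1, so ξ = 179.3/1 = 179.3 mol/min.
Outlet amounts (n = n₀ + ν ξ):
  A: 703 − 1(179.3) = 523.7
  C: 2890 − 2(179.3) = 2531
  B: 0 + 1(179.3) = 179.3

179 mol/min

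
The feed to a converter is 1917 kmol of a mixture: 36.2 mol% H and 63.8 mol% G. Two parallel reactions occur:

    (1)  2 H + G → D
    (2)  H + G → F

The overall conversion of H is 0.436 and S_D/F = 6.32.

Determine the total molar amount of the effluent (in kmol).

1610 kmol

Conversion of H: H consumed = 0.436 × 694 = 302.6 kmol = 2ξ₁ + 1ξ₂.
Selectivity: 1ξ₁ / (1ξ₂) = 6.32 → ξ₁ = 6.32 ξ₂.
Substitute: (2·6.32 + 1) ξ₂ = 302.6 → ξ₂ = 22.18 kmol, ξ₁ = 140.2 kmol.
Outlet amounts (n = n₀ + Σ ν·ξ):
  H: 694 − 2(140.2) − 1(22.18) = 391.4
  G: 1223 − 1(140.2) − 1(22.18) = 1061
  D: 0 + 1(140.2) = 140.2
  F: 0 + 1(22.18) = 22.18
Total out = 391.4 + 1061 + 140.2 + 22.18 = 1614 kmol.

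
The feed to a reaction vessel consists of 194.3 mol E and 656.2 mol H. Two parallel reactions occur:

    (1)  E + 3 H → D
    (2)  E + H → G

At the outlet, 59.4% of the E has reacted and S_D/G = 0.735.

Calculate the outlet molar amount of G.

Conversion of E: E consumed = 0.594 × 194.3 = 115.4 mol = 1ξ₁ + 1ξ₂.
Selectivity: 1ξ₁ / (1ξ₂) = 0.735 → ξ₁ = 0.735 ξ₂.
Substitute: (1·0.735 + 1) ξ₂ = 115.4 → ξ₂ = 66.52 mol, ξ₁ = 48.89 mol.
Outlet amounts (n = n₀ + Σ ν·ξ):
  E: 194.3 − 1(48.89) − 1(66.52) = 78.89
  H: 656.2 − 3(48.89) − 1(66.52) = 443
  D: 0 + 1(48.89) = 48.89
  G: 0 + 1(66.52) = 66.52

66.5 mol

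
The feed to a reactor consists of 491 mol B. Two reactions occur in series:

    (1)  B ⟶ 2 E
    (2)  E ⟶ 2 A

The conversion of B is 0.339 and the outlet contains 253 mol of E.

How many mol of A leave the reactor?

Conversion of B: B consumed = 1ξ₁ = 0.339 × 491 → ξ₁ = 166.4 mol.
E balance: n_E = 0 + 2ξ₁ − 1ξ₂ = 253 → ξ₂ = (2·166.4 − 253)/1 = 79.9 mol.
Outlet amounts (n = n₀ + Σ ν·ξ):
  B: 491 − 1(166.4) = 324.6
  E: 0 + 2(166.4) − 1(79.9) = 253
  A: 0 + 2(79.9) = 159.8

160 mol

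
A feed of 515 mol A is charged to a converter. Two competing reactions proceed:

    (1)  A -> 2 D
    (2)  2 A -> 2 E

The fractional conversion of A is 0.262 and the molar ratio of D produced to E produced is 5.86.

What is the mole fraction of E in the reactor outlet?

Conversion of A: A consumed = 0.262 × 515 = 134.9 mol = 1ξ₁ + 2ξ₂.
Selectivity: 2ξ₁ / (2ξ₂) = 5.86 → ξ₁ = 5.86 ξ₂.
Substitute: (1·5.86 + 2) ξ₂ = 134.9 → ξ₂ = 17.17 mol, ξ₁ = 100.6 mol.
Outlet amounts (n = n₀ + Σ ν·ξ):
  A: 515 − 1(100.6) − 2(17.17) = 380.1
  D: 0 + 2(100.6) = 201.2
  E: 0 + 2(17.17) = 34.33
Total out = 615.6 mol; y_E = 34.33 / 615.6 = 0.05577.

0.0558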